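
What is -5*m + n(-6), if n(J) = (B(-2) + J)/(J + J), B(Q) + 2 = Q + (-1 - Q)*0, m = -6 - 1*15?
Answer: 635/6 ≈ 105.83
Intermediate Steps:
m = -21 (m = -6 - 15 = -21)
B(Q) = -2 + Q (B(Q) = -2 + (Q + (-1 - Q)*0) = -2 + (Q + 0) = -2 + Q)
n(J) = (-4 + J)/(2*J) (n(J) = ((-2 - 2) + J)/(J + J) = (-4 + J)/((2*J)) = (-4 + J)*(1/(2*J)) = (-4 + J)/(2*J))
-5*m + n(-6) = -5*(-21) + (½)*(-4 - 6)/(-6) = 105 + (½)*(-⅙)*(-10) = 105 + ⅚ = 635/6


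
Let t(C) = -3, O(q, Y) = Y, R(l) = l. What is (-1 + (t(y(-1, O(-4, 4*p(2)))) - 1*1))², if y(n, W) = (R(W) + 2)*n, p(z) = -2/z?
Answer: 25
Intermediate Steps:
y(n, W) = n*(2 + W) (y(n, W) = (W + 2)*n = (2 + W)*n = n*(2 + W))
(-1 + (t(y(-1, O(-4, 4*p(2)))) - 1*1))² = (-1 + (-3 - 1*1))² = (-1 + (-3 - 1))² = (-1 - 4)² = (-5)² = 25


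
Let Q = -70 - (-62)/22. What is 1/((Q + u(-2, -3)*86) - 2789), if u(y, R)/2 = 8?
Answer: -11/16282 ≈ -0.00067559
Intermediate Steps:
u(y, R) = 16 (u(y, R) = 2*8 = 16)
Q = -739/11 (Q = -70 - (-62)/22 = -70 - 1*(-31/11) = -70 + 31/11 = -739/11 ≈ -67.182)
1/((Q + u(-2, -3)*86) - 2789) = 1/((-739/11 + 16*86) - 2789) = 1/((-739/11 + 1376) - 2789) = 1/(14397/11 - 2789) = 1/(-16282/11) = -11/16282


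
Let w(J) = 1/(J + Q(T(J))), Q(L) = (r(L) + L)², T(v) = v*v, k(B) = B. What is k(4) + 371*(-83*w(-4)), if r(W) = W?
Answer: -26713/1020 ≈ -26.189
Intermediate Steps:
T(v) = v²
Q(L) = 4*L² (Q(L) = (L + L)² = (2*L)² = 4*L²)
w(J) = 1/(J + 4*J⁴) (w(J) = 1/(J + 4*(J²)²) = 1/(J + 4*J⁴))
k(4) + 371*(-83*w(-4)) = 4 + 371*(-83/(-4 + 4*(-4)⁴)) = 4 + 371*(-83/(-4 + 4*256)) = 4 + 371*(-83/(-4 + 1024)) = 4 + 371*(-83/1020) = 4 - 30793/1020 = -26713/1020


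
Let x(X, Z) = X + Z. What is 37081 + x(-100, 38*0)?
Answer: 36981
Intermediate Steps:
37081 + x(-100, 38*0) = 37081 + (-100 + 38*0) = 37081 + (-100 + 0) = 37081 - 100 = 36981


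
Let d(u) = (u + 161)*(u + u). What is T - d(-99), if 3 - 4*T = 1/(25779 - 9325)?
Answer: 808006577/65816 ≈ 12277.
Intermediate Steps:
d(u) = 2*u*(161 + u) (d(u) = (161 + u)*(2*u) = 2*u*(161 + u))
T = 49361/65816 (T = ¾ - 1/(4*(25779 - 9325)) = ¾ - ¼/16454 = ¾ - ¼*1/16454 = ¾ - 1/65816 = 49361/65816 ≈ 0.74998)
T - d(-99) = 49361/65816 - 2*(-99)*(161 - 99) = 49361/65816 - 2*(-99)*62 = 49361/65816 - 1*(-12276) = 49361/65816 + 12276 = 808006577/65816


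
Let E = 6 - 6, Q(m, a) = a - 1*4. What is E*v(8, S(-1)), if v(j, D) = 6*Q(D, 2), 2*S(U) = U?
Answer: 0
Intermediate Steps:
Q(m, a) = -4 + a (Q(m, a) = a - 4 = -4 + a)
S(U) = U/2
v(j, D) = -12 (v(j, D) = 6*(-4 + 2) = 6*(-2) = -12)
E = 0
E*v(8, S(-1)) = 0*(-12) = 0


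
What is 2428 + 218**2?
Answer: 49952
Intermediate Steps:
2428 + 218**2 = 2428 + 47524 = 49952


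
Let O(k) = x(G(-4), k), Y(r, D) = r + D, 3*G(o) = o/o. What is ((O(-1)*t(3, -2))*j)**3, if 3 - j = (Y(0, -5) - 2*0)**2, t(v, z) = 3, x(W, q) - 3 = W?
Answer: -10648000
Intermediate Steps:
G(o) = 1/3 (G(o) = (o/o)/3 = (1/3)*1 = 1/3)
x(W, q) = 3 + W
Y(r, D) = D + r
O(k) = 10/3 (O(k) = 3 + 1/3 = 10/3)
j = -22 (j = 3 - ((-5 + 0) - 2*0)**2 = 3 - (-5 + 0)**2 = 3 - 1*(-5)**2 = 3 - 1*25 = 3 - 25 = -22)
((O(-1)*t(3, -2))*j)**3 = (((10/3)*3)*(-22))**3 = (10*(-22))**3 = (-220)**3 = -10648000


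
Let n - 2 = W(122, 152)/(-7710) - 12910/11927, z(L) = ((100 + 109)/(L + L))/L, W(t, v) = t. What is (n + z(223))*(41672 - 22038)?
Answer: 40576553595729083/2286469053465 ≈ 17746.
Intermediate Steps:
z(L) = 209/(2*L**2) (z(L) = (209/((2*L)))/L = (209*(1/(2*L)))/L = (209/(2*L))/L = 209/(2*L**2))
n = 41461573/45978585 (n = 2 + (122/(-7710) - 12910/11927) = 2 + (122*(-1/7710) - 12910*1/11927) = 2 + (-61/3855 - 12910/11927) = 2 - 50495597/45978585 = 41461573/45978585 ≈ 0.90176)
(n + z(223))*(41672 - 22038) = (41461573/45978585 + (209/2)/223**2)*(41672 - 22038) = (41461573/45978585 + (209/2)*(1/49729))*19634 = (41461573/45978585 + 209/99458)*19634 = (4133294651699/4572938106930)*19634 = 40576553595729083/2286469053465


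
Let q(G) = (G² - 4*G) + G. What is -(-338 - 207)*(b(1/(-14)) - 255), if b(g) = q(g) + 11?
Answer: -26040645/196 ≈ -1.3286e+5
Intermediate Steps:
q(G) = G² - 3*G
b(g) = 11 + g*(-3 + g) (b(g) = g*(-3 + g) + 11 = 11 + g*(-3 + g))
-(-338 - 207)*(b(1/(-14)) - 255) = -(-338 - 207)*((11 + (-3 + 1/(-14))/(-14)) - 255) = -(-545)*((11 - (-3 - 1/14)/14) - 255) = -(-545)*((11 - 1/14*(-43/14)) - 255) = -(-545)*((11 + 43/196) - 255) = -(-545)*(2199/196 - 255) = -(-545)*(-47781)/196 = -1*26040645/196 = -26040645/196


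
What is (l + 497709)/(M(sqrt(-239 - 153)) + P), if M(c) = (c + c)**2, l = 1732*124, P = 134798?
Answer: 712477/133230 ≈ 5.3477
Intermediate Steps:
l = 214768
M(c) = 4*c**2 (M(c) = (2*c)**2 = 4*c**2)
(l + 497709)/(M(sqrt(-239 - 153)) + P) = (214768 + 497709)/(4*(sqrt(-239 - 153))**2 + 134798) = 712477/(4*(sqrt(-392))**2 + 134798) = 712477/(4*(14*I*sqrt(2))**2 + 134798) = 712477/(4*(-392) + 134798) = 712477/(-1568 + 134798) = 712477/133230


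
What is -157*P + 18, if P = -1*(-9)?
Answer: -1395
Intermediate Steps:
P = 9
-157*P + 18 = -157*9 + 18 = -1413 + 18 = -1395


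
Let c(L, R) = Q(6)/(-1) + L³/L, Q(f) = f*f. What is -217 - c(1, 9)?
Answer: -182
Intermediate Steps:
Q(f) = f²
c(L, R) = -36 + L² (c(L, R) = 6²/(-1) + L³/L = 36*(-1) + L² = -36 + L²)
-217 - c(1, 9) = -217 - (-36 + 1²) = -217 - (-36 + 1) = -217 - 1*(-35) = -217 + 35 = -182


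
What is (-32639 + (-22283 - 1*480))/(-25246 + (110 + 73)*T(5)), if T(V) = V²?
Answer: 55402/20671 ≈ 2.6802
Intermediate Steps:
(-32639 + (-22283 - 1*480))/(-25246 + (110 + 73)*T(5)) = (-32639 + (-22283 - 1*480))/(-25246 + (110 + 73)*5²) = (-32639 + (-22283 - 480))/(-25246 + 183*25) = (-32639 - 22763)/(-25246 + 4575) = -55402/(-20671) = -55402*(-1/20671) = 55402/20671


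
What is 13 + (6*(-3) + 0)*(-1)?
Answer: 31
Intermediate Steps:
13 + (6*(-3) + 0)*(-1) = 13 + (-18 + 0)*(-1) = 13 - 18*(-1) = 13 + 18 = 31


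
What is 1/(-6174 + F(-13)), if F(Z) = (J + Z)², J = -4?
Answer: -1/5885 ≈ -0.00016992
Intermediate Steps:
F(Z) = (-4 + Z)²
1/(-6174 + F(-13)) = 1/(-6174 + (-4 - 13)²) = 1/(-6174 + (-17)²) = 1/(-6174 + 289) = 1/(-5885) = -1/5885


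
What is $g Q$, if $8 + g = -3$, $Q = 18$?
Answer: $-198$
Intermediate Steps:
$g = -11$ ($g = -8 - 3 = -11$)
$g Q = \left(-11\right) 18 = -198$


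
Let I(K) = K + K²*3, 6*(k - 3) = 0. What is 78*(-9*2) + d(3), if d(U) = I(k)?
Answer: -1374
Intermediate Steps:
k = 3 (k = 3 + (⅙)*0 = 3 + 0 = 3)
I(K) = K + 3*K²
d(U) = 30 (d(U) = 3*(1 + 3*3) = 3*(1 + 9) = 3*10 = 30)
78*(-9*2) + d(3) = 78*(-9*2) + 30 = 78*(-18) + 30 = -1404 + 30 = -1374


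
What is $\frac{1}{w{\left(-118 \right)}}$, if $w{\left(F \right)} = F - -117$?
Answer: $-1$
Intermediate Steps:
$w{\left(F \right)} = 117 + F$ ($w{\left(F \right)} = F + 117 = 117 + F$)
$\frac{1}{w{\left(-118 \right)}} = \frac{1}{117 - 118} = \frac{1}{-1} = -1$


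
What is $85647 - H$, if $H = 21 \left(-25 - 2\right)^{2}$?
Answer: $70338$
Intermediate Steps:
$H = 15309$ ($H = 21 \left(-27\right)^{2} = 21 \cdot 729 = 15309$)
$85647 - H = 85647 - 15309 = 70338$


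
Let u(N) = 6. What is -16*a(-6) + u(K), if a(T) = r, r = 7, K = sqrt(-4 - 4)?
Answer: -106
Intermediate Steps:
K = 2*I*sqrt(2) (K = sqrt(-8) = 2*I*sqrt(2) ≈ 2.8284*I)
a(T) = 7
-16*a(-6) + u(K) = -16*7 + 6 = -112 + 6 = -106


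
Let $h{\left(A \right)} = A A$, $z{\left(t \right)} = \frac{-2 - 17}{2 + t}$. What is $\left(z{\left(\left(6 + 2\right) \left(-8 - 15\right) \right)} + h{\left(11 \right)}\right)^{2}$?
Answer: $\frac{485805681}{33124} \approx 14666.0$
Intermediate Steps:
$z{\left(t \right)} = - \frac{19}{2 + t}$
$h{\left(A \right)} = A^{2}$
$\left(z{\left(\left(6 + 2\right) \left(-8 - 15\right) \right)} + h{\left(11 \right)}\right)^{2} = \left(- \frac{19}{2 + \left(6 + 2\right) \left(-8 - 15\right)} + 11^{2}\right)^{2} = \left(- \frac{19}{2 + 8 \left(-23\right)} + 121\right)^{2} = \left(- \frac{19}{2 - 184} + 121\right)^{2} = \left(- \frac{19}{-182} + 121\right)^{2} = \left(\left(-19\right) \left(- \frac{1}{182}\right) + 121\right)^{2} = \left(\frac{19}{182} + 121\right)^{2} = \left(\frac{22041}{182}\right)^{2} = \frac{485805681}{33124}$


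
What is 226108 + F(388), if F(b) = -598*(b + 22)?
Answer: -19072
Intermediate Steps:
F(b) = -13156 - 598*b (F(b) = -598*(22 + b) = -13156 - 598*b)
226108 + F(388) = 226108 + (-13156 - 598*388) = 226108 + (-13156 - 232024) = 226108 - 245180 = -19072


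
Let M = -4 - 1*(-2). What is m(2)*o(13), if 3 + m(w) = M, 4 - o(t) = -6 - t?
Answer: -115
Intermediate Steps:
o(t) = 10 + t (o(t) = 4 - (-6 - t) = 4 + (6 + t) = 10 + t)
M = -2 (M = -4 + 2 = -2)
m(w) = -5 (m(w) = -3 - 2 = -5)
m(2)*o(13) = -5*(10 + 13) = -5*23 = -115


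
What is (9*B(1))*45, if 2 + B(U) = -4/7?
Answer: -7290/7 ≈ -1041.4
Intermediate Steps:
B(U) = -18/7 (B(U) = -2 - 4/7 = -18/7)
(9*B(1))*45 = (9*(-18/7))*45 = -162/7*45 = -7290/7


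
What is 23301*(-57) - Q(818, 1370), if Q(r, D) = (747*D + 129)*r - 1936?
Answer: -838564763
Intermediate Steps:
Q(r, D) = -1936 + r*(129 + 747*D) (Q(r, D) = (129 + 747*D)*r - 1936 = r*(129 + 747*D) - 1936 = -1936 + r*(129 + 747*D))
23301*(-57) - Q(818, 1370) = 23301*(-57) - (-1936 + 129*818 + 747*1370*818) = -1328157 - (-1936 + 105522 + 837133020) = -1328157 - 1*837236606 = -1328157 - 837236606 = -838564763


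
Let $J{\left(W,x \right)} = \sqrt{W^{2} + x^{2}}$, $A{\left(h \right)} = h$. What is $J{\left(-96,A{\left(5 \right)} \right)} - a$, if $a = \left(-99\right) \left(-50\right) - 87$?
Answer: $-4863 + \sqrt{9241} \approx -4766.9$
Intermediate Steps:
$a = 4863$ ($a = 4950 - 87 = 4863$)
$J{\left(-96,A{\left(5 \right)} \right)} - a = \sqrt{\left(-96\right)^{2} + 5^{2}} - 4863 = \sqrt{9216 + 25} - 4863 = \sqrt{9241} - 4863 = -4863 + \sqrt{9241}$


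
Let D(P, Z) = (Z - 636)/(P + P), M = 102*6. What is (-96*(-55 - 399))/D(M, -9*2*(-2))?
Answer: -2222784/25 ≈ -88911.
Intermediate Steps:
M = 612
D(P, Z) = (-636 + Z)/(2*P) (D(P, Z) = (-636 + Z)/((2*P)) = (-636 + Z)*(1/(2*P)) = (-636 + Z)/(2*P))
(-96*(-55 - 399))/D(M, -9*2*(-2)) = (-96*(-55 - 399))/(((½)*(-636 - 9*2*(-2))/612)) = (-96*(-454))/(((½)*(1/612)*(-636 - 18*(-2)))) = 43584/(((½)*(1/612)*(-636 + 36))) = 43584/(((½)*(1/612)*(-600))) = 43584/(-25/51) = 43584*(-51/25) = -2222784/25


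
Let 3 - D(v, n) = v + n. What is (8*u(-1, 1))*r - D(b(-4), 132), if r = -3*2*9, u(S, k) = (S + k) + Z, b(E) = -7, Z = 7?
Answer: -2902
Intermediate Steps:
u(S, k) = 7 + S + k (u(S, k) = (S + k) + 7 = 7 + S + k)
r = -54 (r = -6*9 = -54)
D(v, n) = 3 - n - v (D(v, n) = 3 - (v + n) = 3 - (n + v) = 3 + (-n - v) = 3 - n - v)
(8*u(-1, 1))*r - D(b(-4), 132) = (8*(7 - 1 + 1))*(-54) - (3 - 1*132 - 1*(-7)) = (8*7)*(-54) - (3 - 132 + 7) = 56*(-54) - 1*(-122) = -3024 + 122 = -2902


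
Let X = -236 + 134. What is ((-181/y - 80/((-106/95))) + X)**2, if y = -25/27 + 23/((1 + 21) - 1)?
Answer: 3476244651961/2876416 ≈ 1.2085e+6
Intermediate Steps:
y = 32/189 (y = -25*1/27 + 23/(22 - 1) = -25/27 + 23/21 = 32/189 ≈ 0.16931)
X = -102
((-181/y - 80/((-106/95))) + X)**2 = ((-181/32/189 - 80/((-106/95))) - 102)**2 = ((-181*189/32 - 80/((-106*1/95))) - 102)**2 = ((-34209/32 - 80/(-106/95)) - 102)**2 = ((-34209/32 - 80*(-95/106)) - 102)**2 = ((-34209/32 + 3800/53) - 102)**2 = (-1691477/1696 - 102)**2 = (-1864469/1696)**2 = 3476244651961/2876416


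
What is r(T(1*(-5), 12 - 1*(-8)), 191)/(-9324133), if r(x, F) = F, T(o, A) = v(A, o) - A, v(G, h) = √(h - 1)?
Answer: -191/9324133 ≈ -2.0484e-5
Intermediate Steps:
v(G, h) = √(-1 + h)
T(o, A) = √(-1 + o) - A
r(T(1*(-5), 12 - 1*(-8)), 191)/(-9324133) = 191/(-9324133) = 191*(-1/9324133) = -191/9324133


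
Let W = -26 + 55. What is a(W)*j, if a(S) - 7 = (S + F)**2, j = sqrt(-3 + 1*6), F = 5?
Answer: 1163*sqrt(3) ≈ 2014.4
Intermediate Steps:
W = 29
j = sqrt(3) (j = sqrt(-3 + 6) = sqrt(3) ≈ 1.7320)
a(S) = 7 + (5 + S)**2 (a(S) = 7 + (S + 5)**2 = 7 + (5 + S)**2)
a(W)*j = (7 + (5 + 29)**2)*sqrt(3) = (7 + 34**2)*sqrt(3) = (7 + 1156)*sqrt(3) = 1163*sqrt(3)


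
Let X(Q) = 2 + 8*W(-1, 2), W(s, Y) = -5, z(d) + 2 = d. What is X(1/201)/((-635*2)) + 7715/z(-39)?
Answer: -4898246/26035 ≈ -188.14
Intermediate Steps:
z(d) = -2 + d
X(Q) = -38 (X(Q) = 2 + 8*(-5) = 2 - 40 = -38)
X(1/201)/((-635*2)) + 7715/z(-39) = -38/((-635*2)) + 7715/(-2 - 39) = -38/(-1270) + 7715/(-41) = -38*(-1/1270) + 7715*(-1/41) = 19/635 - 7715/41 = -4898246/26035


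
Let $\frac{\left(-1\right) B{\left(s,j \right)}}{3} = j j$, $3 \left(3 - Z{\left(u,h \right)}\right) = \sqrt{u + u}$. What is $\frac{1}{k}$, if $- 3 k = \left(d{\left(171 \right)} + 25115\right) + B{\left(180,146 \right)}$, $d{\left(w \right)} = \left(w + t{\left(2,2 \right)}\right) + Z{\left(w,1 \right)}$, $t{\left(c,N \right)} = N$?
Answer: $\frac{115971}{1494363611} - \frac{3 \sqrt{38}}{1494363611} \approx 7.7593 \cdot 10^{-5}$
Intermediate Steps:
$Z{\left(u,h \right)} = 3 - \frac{\sqrt{2} \sqrt{u}}{3}$ ($Z{\left(u,h \right)} = 3 - \frac{\sqrt{u + u}}{3} = 3 - \frac{\sqrt{2 u}}{3} = 3 - \frac{\sqrt{2} \sqrt{u}}{3}$)
$B{\left(s,j \right)} = - 3 j^{2}$ ($B{\left(s,j \right)} = - 3 j j = - 3 j^{2}$)
$d{\left(w \right)} = 5 + w - \frac{\sqrt{2} \sqrt{w}}{3}$ ($d{\left(w \right)} = \left(w + 2\right) - \left(-3 + \frac{\sqrt{2} \sqrt{w}}{3}\right) = \left(2 + w\right) - \left(-3 + \frac{\sqrt{2} \sqrt{w}}{3}\right) = 5 + w - \frac{\sqrt{2} \sqrt{w}}{3}$)
$k = \frac{38657}{3} + \frac{\sqrt{38}}{3}$ ($k = - \frac{\left(\left(5 + 171 - \frac{\sqrt{2} \sqrt{171}}{3}\right) + 25115\right) - 3 \cdot 146^{2}}{3} = - \frac{\left(\left(5 + 171 - \frac{\sqrt{2} \cdot 3 \sqrt{19}}{3}\right) + 25115\right) - 63948}{3} = - \frac{\left(\left(5 + 171 - \sqrt{38}\right) + 25115\right) - 63948}{3} = - \frac{\left(\left(176 - \sqrt{38}\right) + 25115\right) - 63948}{3} = - \frac{\left(25291 - \sqrt{38}\right) - 63948}{3} = - \frac{-38657 - \sqrt{38}}{3} = \frac{38657}{3} + \frac{\sqrt{38}}{3} \approx 12888.0$)
$\frac{1}{k} = \frac{1}{\frac{38657}{3} + \frac{\sqrt{38}}{3}}$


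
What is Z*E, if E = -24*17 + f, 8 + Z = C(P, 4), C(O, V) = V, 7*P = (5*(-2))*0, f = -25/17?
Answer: 27844/17 ≈ 1637.9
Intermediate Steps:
f = -25/17 (f = -25*1/17 = -25/17 ≈ -1.4706)
P = 0 (P = ((5*(-2))*0)/7 = (-10*0)/7 = (⅐)*0 = 0)
Z = -4 (Z = -8 + 4 = -4)
E = -6961/17 (E = -24*17 - 25/17 = -408 - 25/17 = -6961/17 ≈ -409.47)
Z*E = -4*(-6961/17) = 27844/17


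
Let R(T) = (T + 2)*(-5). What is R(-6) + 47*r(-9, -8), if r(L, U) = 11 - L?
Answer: 960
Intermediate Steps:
R(T) = -10 - 5*T (R(T) = (2 + T)*(-5) = -10 - 5*T)
R(-6) + 47*r(-9, -8) = (-10 - 5*(-6)) + 47*(11 - 1*(-9)) = (-10 + 30) + 47*(11 + 9) = 20 + 47*20 = 20 + 940 = 960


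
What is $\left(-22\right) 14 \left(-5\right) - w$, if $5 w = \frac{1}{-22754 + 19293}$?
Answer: $\frac{26649701}{17305} \approx 1540.0$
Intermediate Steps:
$w = - \frac{1}{17305}$ ($w = \frac{1}{5 \left(-22754 + 19293\right)} = \frac{1}{5 \left(-3461\right)} = \frac{1}{5} \left(- \frac{1}{3461}\right) = - \frac{1}{17305} \approx -5.7787 \cdot 10^{-5}$)
$\left(-22\right) 14 \left(-5\right) - w = \left(-22\right) 14 \left(-5\right) - - \frac{1}{17305} = \left(-308\right) \left(-5\right) + \frac{1}{17305} = 1540 + \frac{1}{17305} = \frac{26649701}{17305}$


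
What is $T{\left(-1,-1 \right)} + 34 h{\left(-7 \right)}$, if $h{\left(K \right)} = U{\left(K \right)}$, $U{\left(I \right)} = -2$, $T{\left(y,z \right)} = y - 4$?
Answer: $-73$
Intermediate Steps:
$T{\left(y,z \right)} = -4 + y$
$h{\left(K \right)} = -2$
$T{\left(-1,-1 \right)} + 34 h{\left(-7 \right)} = \left(-4 - 1\right) + 34 \left(-2\right) = -5 - 68 = -73$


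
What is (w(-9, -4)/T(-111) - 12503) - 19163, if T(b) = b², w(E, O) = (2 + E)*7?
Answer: -390156835/12321 ≈ -31666.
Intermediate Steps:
w(E, O) = 14 + 7*E
(w(-9, -4)/T(-111) - 12503) - 19163 = ((14 + 7*(-9))/((-111)²) - 12503) - 19163 = ((14 - 63)/12321 - 12503) - 19163 = (-49*1/12321 - 12503) - 19163 = (-49/12321 - 12503) - 19163 = -154049512/12321 - 19163 = -390156835/12321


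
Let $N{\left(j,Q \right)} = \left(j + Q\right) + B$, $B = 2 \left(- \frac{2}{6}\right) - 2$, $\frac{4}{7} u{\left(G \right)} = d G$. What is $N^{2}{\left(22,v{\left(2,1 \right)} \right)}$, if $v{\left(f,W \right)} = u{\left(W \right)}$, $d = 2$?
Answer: $\frac{18769}{36} \approx 521.36$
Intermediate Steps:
$u{\left(G \right)} = \frac{7 G}{2}$ ($u{\left(G \right)} = \frac{7 \cdot 2 G}{4} = \frac{7 G}{2}$)
$v{\left(f,W \right)} = \frac{7 W}{2}$
$B = - \frac{8}{3}$ ($B = 2 \left(\left(-2\right) \frac{1}{6}\right) - 2 = 2 \left(- \frac{1}{3}\right) - 2 = - \frac{2}{3} - 2 = - \frac{8}{3} \approx -2.6667$)
$N{\left(j,Q \right)} = - \frac{8}{3} + Q + j$ ($N{\left(j,Q \right)} = \left(j + Q\right) - \frac{8}{3} = \left(Q + j\right) - \frac{8}{3} = - \frac{8}{3} + Q + j$)
$N^{2}{\left(22,v{\left(2,1 \right)} \right)} = \left(- \frac{8}{3} + \frac{7}{2} \cdot 1 + 22\right)^{2} = \left(- \frac{8}{3} + \frac{7}{2} + 22\right)^{2} = \left(\frac{137}{6}\right)^{2} = \frac{18769}{36}$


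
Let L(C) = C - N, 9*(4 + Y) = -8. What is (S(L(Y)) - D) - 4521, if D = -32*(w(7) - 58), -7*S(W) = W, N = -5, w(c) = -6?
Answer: -413848/63 ≈ -6569.0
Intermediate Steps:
Y = -44/9 (Y = -4 + (⅑)*(-8) = -4 - 8/9 = -44/9 ≈ -4.8889)
L(C) = 5 + C (L(C) = C - 1*(-5) = C + 5 = 5 + C)
S(W) = -W/7
D = 2048 (D = -32*(-6 - 58) = -32*(-64) = 2048)
(S(L(Y)) - D) - 4521 = (-(5 - 44/9)/7 - 1*2048) - 4521 = (-⅐*⅑ - 2048) - 4521 = (-1/63 - 2048) - 4521 = -129025/63 - 4521 = -413848/63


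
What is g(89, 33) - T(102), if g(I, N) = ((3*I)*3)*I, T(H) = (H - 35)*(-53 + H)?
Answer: 68006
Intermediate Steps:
T(H) = (-53 + H)*(-35 + H) (T(H) = (-35 + H)*(-53 + H) = (-53 + H)*(-35 + H))
g(I, N) = 9*I² (g(I, N) = (9*I)*I = 9*I²)
g(89, 33) - T(102) = 9*89² - (1855 + 102² - 88*102) = 9*7921 - (1855 + 10404 - 8976) = 71289 - 1*3283 = 71289 - 3283 = 68006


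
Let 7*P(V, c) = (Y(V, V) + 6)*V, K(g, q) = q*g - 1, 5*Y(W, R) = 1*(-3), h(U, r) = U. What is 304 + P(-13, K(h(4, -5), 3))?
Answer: 10289/35 ≈ 293.97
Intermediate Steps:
Y(W, R) = -⅗ (Y(W, R) = (1*(-3))/5 = (⅕)*(-3) = -⅗)
K(g, q) = -1 + g*q (K(g, q) = g*q - 1 = -1 + g*q)
P(V, c) = 27*V/35 (P(V, c) = ((-⅗ + 6)*V)/7 = (27*V/5)/7 = 27*V/35)
304 + P(-13, K(h(4, -5), 3)) = 304 + (27/35)*(-13) = 304 - 351/35 = 10289/35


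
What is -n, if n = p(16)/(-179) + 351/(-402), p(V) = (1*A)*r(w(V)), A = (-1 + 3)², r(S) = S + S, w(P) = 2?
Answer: 23087/23986 ≈ 0.96252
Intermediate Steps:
r(S) = 2*S
A = 4 (A = 2² = 4)
p(V) = 16 (p(V) = (1*4)*(2*2) = 4*4 = 16)
n = -23087/23986 (n = 16/(-179) + 351/(-402) = 16*(-1/179) + 351*(-1/402) = -16/179 - 117/134 = -23087/23986 ≈ -0.96252)
-n = -1*(-23087/23986) = 23087/23986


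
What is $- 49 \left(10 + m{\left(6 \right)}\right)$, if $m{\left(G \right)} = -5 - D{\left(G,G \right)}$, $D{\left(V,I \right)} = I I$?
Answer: $1519$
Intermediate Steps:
$D{\left(V,I \right)} = I^{2}$
$m{\left(G \right)} = -5 - G^{2}$
$- 49 \left(10 + m{\left(6 \right)}\right) = - 49 \left(10 - 41\right) = \left(-49\right) \left(-31\right) = 1519$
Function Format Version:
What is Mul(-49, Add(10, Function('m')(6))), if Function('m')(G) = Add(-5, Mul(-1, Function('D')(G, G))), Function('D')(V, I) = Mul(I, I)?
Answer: 1519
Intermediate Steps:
Function('D')(V, I) = Pow(I, 2)
Function('m')(G) = Add(-5, Mul(-1, Pow(G, 2)))
Mul(-49, Add(10, Function('m')(6))) = Mul(-49, Add(10, Add(-5, Mul(-1, Pow(6, 2))))) = Mul(-49, Add(10, Add(-5, Mul(-1, 36)))) = Mul(-49, Add(10, Add(-5, -36))) = Mul(-49, Add(10, -41)) = Mul(-49, -31) = 1519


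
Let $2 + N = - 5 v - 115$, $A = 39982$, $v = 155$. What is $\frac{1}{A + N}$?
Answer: $\frac{1}{39090} \approx 2.5582 \cdot 10^{-5}$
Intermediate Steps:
$N = -892$ ($N = -2 - 890 = -892$)
$\frac{1}{A + N} = \frac{1}{39982 - 892} = \frac{1}{39090}$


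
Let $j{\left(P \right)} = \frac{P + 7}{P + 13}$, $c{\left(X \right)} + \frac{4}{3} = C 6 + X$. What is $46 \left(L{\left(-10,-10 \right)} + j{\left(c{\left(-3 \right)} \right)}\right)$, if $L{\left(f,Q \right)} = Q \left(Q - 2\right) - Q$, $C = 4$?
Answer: $\frac{294860}{49} \approx 6017.5$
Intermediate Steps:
$c{\left(X \right)} = \frac{68}{3} + X$ ($c{\left(X \right)} = - \frac{4}{3} + \left(4 \cdot 6 + X\right) = - \frac{4}{3} + \left(24 + X\right) = \frac{68}{3} + X$)
$j{\left(P \right)} = \frac{7 + P}{13 + P}$
$L{\left(f,Q \right)} = - Q + Q \left(-2 + Q\right)$ ($L{\left(f,Q \right)} = Q \left(-2 + Q\right) - Q = - Q + Q \left(-2 + Q\right)$)
$46 \left(L{\left(-10,-10 \right)} + j{\left(c{\left(-3 \right)} \right)}\right) = 46 \left(- 10 \left(-3 - 10\right) + \frac{7 + \left(\frac{68}{3} - 3\right)}{13 + \left(\frac{68}{3} - 3\right)}\right) = 46 \left(\left(-10\right) \left(-13\right) + \frac{7 + \frac{59}{3}}{13 + \frac{59}{3}}\right) = 46 \left(130 + \frac{1}{\frac{98}{3}} \cdot \frac{80}{3}\right) = 46 \left(130 + \frac{3}{98} \cdot \frac{80}{3}\right) = 46 \left(130 + \frac{40}{49}\right) = 46 \cdot \frac{6410}{49} = \frac{294860}{49}$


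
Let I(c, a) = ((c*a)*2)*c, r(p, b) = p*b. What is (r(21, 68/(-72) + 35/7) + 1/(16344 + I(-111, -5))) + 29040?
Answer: 1556245030/53433 ≈ 29125.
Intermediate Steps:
r(p, b) = b*p
I(c, a) = 2*a*c**2 (I(c, a) = ((a*c)*2)*c = (2*a*c)*c = 2*a*c**2)
(r(21, 68/(-72) + 35/7) + 1/(16344 + I(-111, -5))) + 29040 = ((68/(-72) + 35/7)*21 + 1/(16344 + 2*(-5)*(-111)**2)) + 29040 = ((68*(-1/72) + 35*(1/7))*21 + 1/(16344 + 2*(-5)*12321)) + 29040 = ((-17/18 + 5)*21 + 1/(16344 - 123210)) + 29040 = ((73/18)*21 + 1/(-106866)) + 29040 = (511/6 - 1/106866) + 29040 = 4550710/53433 + 29040 = 1556245030/53433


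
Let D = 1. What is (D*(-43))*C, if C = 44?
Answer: -1892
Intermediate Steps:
(D*(-43))*C = (1*(-43))*44 = -43*44 = -1892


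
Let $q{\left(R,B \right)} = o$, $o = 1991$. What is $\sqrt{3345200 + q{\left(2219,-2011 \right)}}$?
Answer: $\sqrt{3347191} \approx 1829.5$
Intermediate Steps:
$q{\left(R,B \right)} = 1991$
$\sqrt{3345200 + q{\left(2219,-2011 \right)}} = \sqrt{3345200 + 1991} = \sqrt{3347191}$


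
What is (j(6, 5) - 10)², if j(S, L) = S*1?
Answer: 16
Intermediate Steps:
j(S, L) = S
(j(6, 5) - 10)² = (6 - 10)² = (-4)² = 16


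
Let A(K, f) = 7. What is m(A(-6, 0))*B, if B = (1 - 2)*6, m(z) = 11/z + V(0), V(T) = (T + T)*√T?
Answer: -66/7 ≈ -9.4286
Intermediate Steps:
V(T) = 2*T^(3/2) (V(T) = (2*T)*√T = 2*T^(3/2))
m(z) = 11/z (m(z) = 11/z + 2*0^(3/2) = 11/z + 2*0 = 11/z + 0 = 11/z)
B = -6 (B = -1*6 = -6)
m(A(-6, 0))*B = (11/7)*(-6) = -66/7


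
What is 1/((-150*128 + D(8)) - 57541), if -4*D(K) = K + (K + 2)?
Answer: -2/153491 ≈ -1.3030e-5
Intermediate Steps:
D(K) = -½ - K/2 (D(K) = -(K + (K + 2))/4 = -(K + (2 + K))/4 = -(2 + 2*K)/4 = -½ - K/2)
1/((-150*128 + D(8)) - 57541) = 1/((-150*128 + (-½ - ½*8)) - 57541) = 1/((-19200 + (-½ - 4)) - 57541) = 1/((-19200 - 9/2) - 57541) = 1/(-38409/2 - 57541) = 1/(-153491/2) = -2/153491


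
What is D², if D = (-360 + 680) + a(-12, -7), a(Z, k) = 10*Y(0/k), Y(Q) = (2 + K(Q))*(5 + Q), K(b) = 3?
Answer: 324900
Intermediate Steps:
Y(Q) = 25 + 5*Q (Y(Q) = (2 + 3)*(5 + Q) = 5*(5 + Q) = 25 + 5*Q)
a(Z, k) = 250 (a(Z, k) = 10*(25 + 5*(0/k)) = 10*(25 + 5*0) = 10*(25 + 0) = 10*25 = 250)
D = 570 (D = (-360 + 680) + 250 = 320 + 250 = 570)
D² = 570² = 324900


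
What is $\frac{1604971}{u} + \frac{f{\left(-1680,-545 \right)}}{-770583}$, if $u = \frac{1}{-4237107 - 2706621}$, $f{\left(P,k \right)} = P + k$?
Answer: $- \frac{8587748428401668479}{770583} \approx -1.1144 \cdot 10^{13}$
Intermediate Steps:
$u = - \frac{1}{6943728}$ ($u = \frac{1}{-6943728} = - \frac{1}{6943728} \approx -1.4401 \cdot 10^{-7}$)
$\frac{1604971}{u} + \frac{f{\left(-1680,-545 \right)}}{-770583} = \frac{1604971}{- \frac{1}{6943728}} + \frac{-1680 - 545}{-770583} = 1604971 \left(-6943728\right) - - \frac{2225}{770583} = -11144482071888 + \frac{2225}{770583} = - \frac{8587748428401668479}{770583}$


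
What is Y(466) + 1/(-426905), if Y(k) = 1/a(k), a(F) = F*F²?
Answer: -100767791/43200521695880 ≈ -2.3326e-6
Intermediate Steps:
a(F) = F³
Y(k) = k⁻³ (Y(k) = 1/(k³) = k⁻³)
Y(466) + 1/(-426905) = 466⁻³ + 1/(-426905) = 1/101194696 - 1/426905 = -100767791/43200521695880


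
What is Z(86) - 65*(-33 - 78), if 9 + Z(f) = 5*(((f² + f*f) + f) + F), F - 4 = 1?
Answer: 81621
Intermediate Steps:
F = 5 (F = 4 + 1 = 5)
Z(f) = 16 + 5*f + 10*f² (Z(f) = -9 + 5*(((f² + f*f) + f) + 5) = -9 + 5*(((f² + f²) + f) + 5) = -9 + 5*((2*f² + f) + 5) = -9 + 5*((f + 2*f²) + 5) = -9 + 5*(5 + f + 2*f²) = -9 + (25 + 5*f + 10*f²) = 16 + 5*f + 10*f²)
Z(86) - 65*(-33 - 78) = (16 + 5*86 + 10*86²) - 65*(-33 - 78) = (16 + 430 + 10*7396) - 65*(-111) = (16 + 430 + 73960) + 7215 = 74406 + 7215 = 81621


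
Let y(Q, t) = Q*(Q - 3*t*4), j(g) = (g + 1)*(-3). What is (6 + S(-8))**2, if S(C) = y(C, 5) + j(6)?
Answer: 279841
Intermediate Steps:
j(g) = -3 - 3*g (j(g) = (1 + g)*(-3) = -3 - 3*g)
y(Q, t) = Q*(Q - 12*t)
S(C) = -21 + C*(-60 + C) (S(C) = C*(C - 12*5) + (-3 - 3*6) = C*(C - 60) + (-3 - 18) = C*(-60 + C) - 21 = -21 + C*(-60 + C))
(6 + S(-8))**2 = (6 + (-21 - 8*(-60 - 8)))**2 = (6 + (-21 - 8*(-68)))**2 = (6 + (-21 + 544))**2 = (6 + 523)**2 = 529**2 = 279841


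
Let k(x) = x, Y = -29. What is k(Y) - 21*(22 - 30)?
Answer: 139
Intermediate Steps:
k(Y) - 21*(22 - 30) = -29 - 21*(22 - 30) = -29 - 21*(-8) = -29 - 1*(-168) = -29 + 168 = 139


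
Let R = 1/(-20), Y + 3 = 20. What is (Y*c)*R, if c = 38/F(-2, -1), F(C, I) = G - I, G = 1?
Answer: -323/20 ≈ -16.150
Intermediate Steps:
Y = 17 (Y = -3 + 20 = 17)
F(C, I) = 1 - I
R = -1/20 (R = 1*(-1/20) = -1/20 ≈ -0.050000)
c = 19 (c = 38/(1 - 1*(-1)) = 38/(1 + 1) = 38/2 = 38*(½) = 19)
(Y*c)*R = (17*19)*(-1/20) = 323*(-1/20) = -323/20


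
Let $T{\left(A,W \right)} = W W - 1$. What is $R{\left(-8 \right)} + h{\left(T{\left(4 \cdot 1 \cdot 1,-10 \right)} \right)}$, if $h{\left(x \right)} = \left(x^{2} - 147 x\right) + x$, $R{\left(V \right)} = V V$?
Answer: $-4589$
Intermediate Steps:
$R{\left(V \right)} = V^{2}$
$T{\left(A,W \right)} = -1 + W^{2}$ ($T{\left(A,W \right)} = W^{2} - 1 = -1 + W^{2}$)
$h{\left(x \right)} = x^{2} - 146 x$
$R{\left(-8 \right)} + h{\left(T{\left(4 \cdot 1 \cdot 1,-10 \right)} \right)} = \left(-8\right)^{2} + \left(-1 + \left(-10\right)^{2}\right) \left(-146 - \left(1 - \left(-10\right)^{2}\right)\right) = 64 + \left(-1 + 100\right) \left(-146 + \left(-1 + 100\right)\right) = 64 + 99 \left(-146 + 99\right) = 64 + 99 \left(-47\right) = 64 - 4653 = -4589$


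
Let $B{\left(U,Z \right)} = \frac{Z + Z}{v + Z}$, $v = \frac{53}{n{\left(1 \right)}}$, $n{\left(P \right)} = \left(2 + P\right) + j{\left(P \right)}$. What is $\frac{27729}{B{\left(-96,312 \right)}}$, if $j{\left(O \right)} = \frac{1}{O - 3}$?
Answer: $\frac{592263}{40} \approx 14807.0$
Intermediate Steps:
$j{\left(O \right)} = \frac{1}{-3 + O}$
$n{\left(P \right)} = 2 + P + \frac{1}{-3 + P}$ ($n{\left(P \right)} = \left(2 + P\right) + \frac{1}{-3 + P} = 2 + P + \frac{1}{-3 + P}$)
$v = \frac{106}{5}$ ($v = \frac{53}{\frac{1}{-3 + 1} \left(-5 + 1^{2} - 1\right)} = \frac{53}{\frac{1}{-2} \left(-5 + 1 - 1\right)} = \frac{53}{\left(- \frac{1}{2}\right) \left(-5\right)} = \frac{53}{\frac{5}{2}} = 53 \cdot \frac{2}{5} = \frac{106}{5} \approx 21.2$)
$B{\left(U,Z \right)} = \frac{2 Z}{\frac{106}{5} + Z}$ ($B{\left(U,Z \right)} = \frac{Z + Z}{\frac{106}{5} + Z} = \frac{2 Z}{\frac{106}{5} + Z}$)
$\frac{27729}{B{\left(-96,312 \right)}} = \frac{27729}{10 \cdot 312 \frac{1}{106 + 5 \cdot 312}} = \frac{27729}{10 \cdot 312 \frac{1}{106 + 1560}} = \frac{27729}{10 \cdot 312 \cdot \frac{1}{1666}} = \frac{27729}{\frac{1560}{833}} = 27729 \cdot \frac{833}{1560} = \frac{592263}{40}$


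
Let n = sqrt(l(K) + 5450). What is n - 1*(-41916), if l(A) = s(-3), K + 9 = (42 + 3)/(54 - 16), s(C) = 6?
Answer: 41916 + 4*sqrt(341) ≈ 41990.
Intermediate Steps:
K = -297/38 (K = -9 + (42 + 3)/(54 - 16) = -9 + 45/38 = -297/38 ≈ -7.8158)
l(A) = 6
n = 4*sqrt(341) (n = sqrt(6 + 5450) = sqrt(5456) = 4*sqrt(341) ≈ 73.865)
n - 1*(-41916) = 4*sqrt(341) - 1*(-41916) = 4*sqrt(341) + 41916 = 41916 + 4*sqrt(341)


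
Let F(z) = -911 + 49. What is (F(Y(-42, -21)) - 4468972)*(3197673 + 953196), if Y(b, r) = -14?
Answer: -18553695385746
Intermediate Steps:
F(z) = -862
(F(Y(-42, -21)) - 4468972)*(3197673 + 953196) = (-862 - 4468972)*(3197673 + 953196) = -4469834*4150869 = -18553695385746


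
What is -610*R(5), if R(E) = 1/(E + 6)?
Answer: -610/11 ≈ -55.455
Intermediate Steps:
R(E) = 1/(6 + E)
-610*R(5) = -610/(6 + 5) = -610/11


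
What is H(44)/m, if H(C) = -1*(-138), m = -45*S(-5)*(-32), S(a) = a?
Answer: -23/1200 ≈ -0.019167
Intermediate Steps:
m = -7200 (m = -45*(-5)*(-32) = 225*(-32) = -7200)
H(C) = 138
H(44)/m = 138/(-7200) = 138*(-1/7200) = -23/1200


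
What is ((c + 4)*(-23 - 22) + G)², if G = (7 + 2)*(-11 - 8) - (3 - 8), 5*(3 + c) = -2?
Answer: 37249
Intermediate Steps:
c = -17/5 (c = -3 + (⅕)*(-2) = -3 - ⅖ = -17/5 ≈ -3.4000)
G = -166 (G = 9*(-19) - 1*(-5) = -171 + 5 = -166)
((c + 4)*(-23 - 22) + G)² = ((-17/5 + 4)*(-23 - 22) - 166)² = ((⅗)*(-45) - 166)² = (-27 - 166)² = (-193)² = 37249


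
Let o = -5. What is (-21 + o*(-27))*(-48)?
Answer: -5472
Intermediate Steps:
(-21 + o*(-27))*(-48) = (-21 - 5*(-27))*(-48) = (-21 + 135)*(-48) = 114*(-48) = -5472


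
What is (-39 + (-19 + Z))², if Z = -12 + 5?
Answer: 4225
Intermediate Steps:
Z = -7
(-39 + (-19 + Z))² = (-39 + (-19 - 7))² = (-39 - 26)² = (-65)² = 4225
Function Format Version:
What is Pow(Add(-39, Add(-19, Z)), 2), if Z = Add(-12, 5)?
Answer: 4225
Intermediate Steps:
Z = -7
Pow(Add(-39, Add(-19, Z)), 2) = Pow(Add(-39, Add(-19, -7)), 2) = Pow(Add(-39, -26), 2) = Pow(-65, 2) = 4225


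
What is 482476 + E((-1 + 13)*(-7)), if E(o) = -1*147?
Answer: 482329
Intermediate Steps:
E(o) = -147
482476 + E((-1 + 13)*(-7)) = 482476 - 147 = 482329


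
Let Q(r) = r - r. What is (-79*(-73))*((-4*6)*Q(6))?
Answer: 0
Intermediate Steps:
Q(r) = 0
(-79*(-73))*((-4*6)*Q(6)) = (-79*(-73))*(-4*6*0) = 5767*(-24*0) = 5767*0 = 0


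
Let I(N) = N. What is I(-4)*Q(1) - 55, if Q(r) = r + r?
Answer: -63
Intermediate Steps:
Q(r) = 2*r
I(-4)*Q(1) - 55 = -8 - 55 = -63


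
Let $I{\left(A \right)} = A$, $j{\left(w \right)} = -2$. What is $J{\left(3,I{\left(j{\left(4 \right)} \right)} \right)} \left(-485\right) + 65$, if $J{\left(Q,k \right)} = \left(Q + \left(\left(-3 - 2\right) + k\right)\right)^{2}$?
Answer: $-7695$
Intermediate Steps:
$J{\left(Q,k \right)} = \left(-5 + Q + k\right)^{2}$ ($J{\left(Q,k \right)} = \left(Q + \left(-5 + k\right)\right)^{2} = \left(-5 + Q + k\right)^{2}$)
$J{\left(3,I{\left(j{\left(4 \right)} \right)} \right)} \left(-485\right) + 65 = \left(-5 + 3 - 2\right)^{2} \left(-485\right) + 65 = \left(-4\right)^{2} \left(-485\right) + 65 = 16 \left(-485\right) + 65 = -7760 + 65 = -7695$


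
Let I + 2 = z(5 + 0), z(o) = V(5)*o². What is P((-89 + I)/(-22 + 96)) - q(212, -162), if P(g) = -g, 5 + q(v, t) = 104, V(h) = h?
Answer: -3680/37 ≈ -99.459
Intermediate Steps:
q(v, t) = 99 (q(v, t) = -5 + 104 = 99)
z(o) = 5*o²
I = 123 (I = -2 + 5*(5 + 0)² = -2 + 5*5² = -2 + 5*25 = -2 + 125 = 123)
P((-89 + I)/(-22 + 96)) - q(212, -162) = -(-89 + 123)/(-22 + 96) - 1*99 = -34/74 - 99 = -1*17/37 - 99 = -17/37 - 99 = -3680/37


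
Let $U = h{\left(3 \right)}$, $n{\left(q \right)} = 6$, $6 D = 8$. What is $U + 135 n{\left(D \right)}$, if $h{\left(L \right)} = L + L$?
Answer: $816$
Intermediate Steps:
$D = \frac{4}{3}$ ($D = \frac{1}{6} \cdot 8 = \frac{4}{3} \approx 1.3333$)
$h{\left(L \right)} = 2 L$
$U = 6$ ($U = 2 \cdot 3 = 6$)
$U + 135 n{\left(D \right)} = 6 + 135 \cdot 6 = 6 + 810 = 816$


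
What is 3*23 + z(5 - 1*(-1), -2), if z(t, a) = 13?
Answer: 82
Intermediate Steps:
3*23 + z(5 - 1*(-1), -2) = 3*23 + 13 = 69 + 13 = 82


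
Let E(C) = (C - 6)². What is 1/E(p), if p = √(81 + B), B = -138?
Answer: (6 - I*√57)⁻² ≈ -0.002428 + 0.010475*I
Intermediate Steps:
p = I*√57 (p = √(81 - 138) = √(-57) = I*√57 ≈ 7.5498*I)
E(C) = (-6 + C)²
1/E(p) = 1/((-6 + I*√57)²) = (-6 + I*√57)⁻²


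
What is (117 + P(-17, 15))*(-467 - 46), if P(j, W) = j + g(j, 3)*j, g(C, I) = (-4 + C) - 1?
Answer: -243162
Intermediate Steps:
g(C, I) = -5 + C
P(j, W) = j + j*(-5 + j) (P(j, W) = j + (-5 + j)*j = j + j*(-5 + j))
(117 + P(-17, 15))*(-467 - 46) = (117 - 17*(-4 - 17))*(-467 - 46) = (117 - 17*(-21))*(-513) = (117 + 357)*(-513) = 474*(-513) = -243162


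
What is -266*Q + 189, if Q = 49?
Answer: -12845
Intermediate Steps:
-266*Q + 189 = -266*49 + 189 = -13034 + 189 = -12845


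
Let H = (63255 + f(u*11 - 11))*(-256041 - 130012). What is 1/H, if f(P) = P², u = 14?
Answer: -1/32314180312 ≈ -3.0946e-11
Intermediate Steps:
H = -32314180312 (H = (63255 + (14*11 - 11)²)*(-256041 - 130012) = (63255 + (154 - 11)²)*(-386053) = (63255 + 143²)*(-386053) = (63255 + 20449)*(-386053) = 83704*(-386053) = -32314180312)
1/H = 1/(-32314180312) = -1/32314180312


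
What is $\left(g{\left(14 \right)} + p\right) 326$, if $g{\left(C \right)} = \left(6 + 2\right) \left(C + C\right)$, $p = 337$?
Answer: $182886$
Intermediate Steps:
$g{\left(C \right)} = 16 C$ ($g{\left(C \right)} = 8 \cdot 2 C = 16 C$)
$\left(g{\left(14 \right)} + p\right) 326 = \left(16 \cdot 14 + 337\right) 326 = \left(224 + 337\right) 326 = 561 \cdot 326 = 182886$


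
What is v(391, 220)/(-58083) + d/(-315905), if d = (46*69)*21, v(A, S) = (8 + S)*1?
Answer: -3008002/13995965 ≈ -0.21492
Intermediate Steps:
v(A, S) = 8 + S
d = 66654 (d = 3174*21 = 66654)
v(391, 220)/(-58083) + d/(-315905) = (8 + 220)/(-58083) + 66654/(-315905) = 228*(-1/58083) + 66654*(-1/315905) = -4/1019 - 2898/13735 = -3008002/13995965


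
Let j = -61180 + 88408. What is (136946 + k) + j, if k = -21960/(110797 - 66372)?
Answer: 1458681598/8885 ≈ 1.6417e+5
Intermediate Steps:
j = 27228
k = -4392/8885 (k = -21960/44425 = -21960*1/44425 = -4392/8885 ≈ -0.49432)
(136946 + k) + j = (136946 - 4392/8885) + 27228 = 1216760818/8885 + 27228 = 1458681598/8885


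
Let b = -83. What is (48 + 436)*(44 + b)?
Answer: -18876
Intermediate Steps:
(48 + 436)*(44 + b) = (48 + 436)*(44 - 83) = 484*(-39) = -18876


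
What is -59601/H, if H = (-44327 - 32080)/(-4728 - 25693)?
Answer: -604374007/25469 ≈ -23730.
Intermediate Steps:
H = 76407/30421 (H = -76407/(-30421) = -76407*(-1/30421) = 76407/30421 ≈ 2.5117)
-59601/H = -59601/76407/30421 = -59601*30421/76407 = -604374007/25469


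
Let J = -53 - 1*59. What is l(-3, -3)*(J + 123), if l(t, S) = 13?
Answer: 143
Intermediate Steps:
J = -112 (J = -53 - 59 = -112)
l(-3, -3)*(J + 123) = 13*(-112 + 123) = 13*11 = 143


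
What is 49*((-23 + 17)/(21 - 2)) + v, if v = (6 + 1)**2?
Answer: 637/19 ≈ 33.526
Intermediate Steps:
v = 49 (v = 7**2 = 49)
49*((-23 + 17)/(21 - 2)) + v = 49*((-23 + 17)/(21 - 2)) + 49 = 49*(-6/19) + 49 = -294/19 + 49 = 637/19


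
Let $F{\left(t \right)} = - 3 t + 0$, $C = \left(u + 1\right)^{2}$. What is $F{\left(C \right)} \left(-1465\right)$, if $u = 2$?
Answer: $39555$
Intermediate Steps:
$C = 9$ ($C = \left(2 + 1\right)^{2} = 3^{2} = 9$)
$F{\left(t \right)} = - 3 t$
$F{\left(C \right)} \left(-1465\right) = \left(-3\right) 9 \left(-1465\right) = \left(-27\right) \left(-1465\right) = 39555$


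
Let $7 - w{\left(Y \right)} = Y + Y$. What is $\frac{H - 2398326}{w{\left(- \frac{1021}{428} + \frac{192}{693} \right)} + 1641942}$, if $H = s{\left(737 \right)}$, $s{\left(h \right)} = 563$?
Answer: $- \frac{118531016142}{81168315325} \approx -1.4603$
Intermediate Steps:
$w{\left(Y \right)} = 7 - 2 Y$ ($w{\left(Y \right)} = 7 - \left(Y + Y\right) = 7 - 2 Y$)
$H = 563$
$\frac{H - 2398326}{w{\left(- \frac{1021}{428} + \frac{192}{693} \right)} + 1641942} = \frac{563 - 2398326}{\left(7 - 2 \left(- \frac{1021}{428} + \frac{192}{693}\right)\right) + 1641942} = - \frac{2397763}{\left(7 - 2 \left(\left(-1021\right) \frac{1}{428} + 192 \cdot \frac{1}{693}\right)\right) + 1641942} = - \frac{2397763}{\left(7 - 2 \left(- \frac{1021}{428} + \frac{64}{231}\right)\right) + 1641942} = - \frac{2397763}{\left(7 - - \frac{208459}{49434}\right) + 1641942} = - \frac{2397763}{\left(7 + \frac{208459}{49434}\right) + 1641942} = - \frac{2397763}{\frac{554497}{49434} + 1641942} = - \frac{2397763}{\frac{81168315325}{49434}} = \left(-2397763\right) \frac{49434}{81168315325} = - \frac{118531016142}{81168315325}$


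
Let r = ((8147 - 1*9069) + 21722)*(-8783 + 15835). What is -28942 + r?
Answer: 146652658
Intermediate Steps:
r = 146681600 (r = ((8147 - 9069) + 21722)*7052 = (-922 + 21722)*7052 = 20800*7052 = 146681600)
-28942 + r = -28942 + 146681600 = 146652658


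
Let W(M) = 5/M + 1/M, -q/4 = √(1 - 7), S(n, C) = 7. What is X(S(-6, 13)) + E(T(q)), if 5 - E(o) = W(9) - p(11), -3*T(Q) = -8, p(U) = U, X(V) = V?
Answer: 67/3 ≈ 22.333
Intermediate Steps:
q = -4*I*√6 (q = -4*√(1 - 7) = -4*I*√6 ≈ -9.798*I)
T(Q) = 8/3 (T(Q) = -⅓*(-8) = 8/3)
W(M) = 6/M (W(M) = 5/M + 1/M = 6/M)
E(o) = 46/3 (E(o) = 5 - (6/9 - 1*11) = 5 - (6*(⅑) - 11) = 5 - (⅔ - 11) = 5 - 1*(-31/3) = 5 + 31/3 = 46/3)
X(S(-6, 13)) + E(T(q)) = 7 + 46/3 = 67/3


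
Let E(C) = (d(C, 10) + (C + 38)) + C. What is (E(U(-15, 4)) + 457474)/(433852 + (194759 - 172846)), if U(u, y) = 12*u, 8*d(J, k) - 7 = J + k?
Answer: 3657053/3646120 ≈ 1.0030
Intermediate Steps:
d(J, k) = 7/8 + J/8 + k/8 (d(J, k) = 7/8 + (J + k)/8 = 7/8 + (J/8 + k/8) = 7/8 + J/8 + k/8)
E(C) = 321/8 + 17*C/8 (E(C) = ((7/8 + C/8 + (⅛)*10) + (C + 38)) + C = ((7/8 + C/8 + 5/4) + (38 + C)) + C = ((17/8 + C/8) + (38 + C)) + C = (321/8 + 9*C/8) + C = 321/8 + 17*C/8)
(E(U(-15, 4)) + 457474)/(433852 + (194759 - 172846)) = ((321/8 + 17*(12*(-15))/8) + 457474)/(433852 + (194759 - 172846)) = ((321/8 + (17/8)*(-180)) + 457474)/(433852 + 21913) = ((321/8 - 765/2) + 457474)/455765 = (-2739/8 + 457474)*(1/455765) = (3657053/8)*(1/455765) = 3657053/3646120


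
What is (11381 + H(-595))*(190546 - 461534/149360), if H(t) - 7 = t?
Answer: 153581632528809/74680 ≈ 2.0565e+9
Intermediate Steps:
H(t) = 7 + t
(11381 + H(-595))*(190546 - 461534/149360) = (11381 + (7 - 595))*(190546 - 461534/149360) = (11381 - 588)*(190546 - 461534*1/149360) = 10793*(190546 - 230767/74680) = 10793*(14229744513/74680) = 153581632528809/74680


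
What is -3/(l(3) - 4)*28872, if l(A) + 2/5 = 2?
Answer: 36090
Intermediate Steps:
l(A) = 8/5 (l(A) = -⅖ + 2 = 8/5)
-3/(l(3) - 4)*28872 = -3/(8/5 - 4)*28872 = -3/(-12/5)*28872 = -3*(-5/12)*28872 = (5/4)*28872 = 36090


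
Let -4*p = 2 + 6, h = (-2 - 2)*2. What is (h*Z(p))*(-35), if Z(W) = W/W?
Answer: 280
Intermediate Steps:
h = -8 (h = -4*2 = -8)
p = -2 (p = -(2 + 6)/4 = -¼*8 = -2)
Z(W) = 1
(h*Z(p))*(-35) = -8*1*(-35) = -8*(-35) = 280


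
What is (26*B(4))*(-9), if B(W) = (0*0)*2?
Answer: 0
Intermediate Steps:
B(W) = 0 (B(W) = 0*2 = 0)
(26*B(4))*(-9) = (26*0)*(-9) = 0*(-9) = 0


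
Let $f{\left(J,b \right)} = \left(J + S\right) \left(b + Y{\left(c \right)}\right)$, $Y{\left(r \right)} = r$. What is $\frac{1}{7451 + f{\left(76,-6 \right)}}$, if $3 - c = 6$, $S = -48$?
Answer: $\frac{1}{7199} \approx 0.00013891$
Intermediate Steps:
$c = -3$ ($c = 3 - 6 = -3$)
$f{\left(J,b \right)} = \left(-48 + J\right) \left(-3 + b\right)$ ($f{\left(J,b \right)} = \left(J - 48\right) \left(b - 3\right) = \left(-48 + J\right) \left(-3 + b\right)$)
$\frac{1}{7451 + f{\left(76,-6 \right)}} = \frac{1}{7451 + \left(144 - -288 - 228 + 76 \left(-6\right)\right)} = \frac{1}{7451 + \left(144 + 288 - 228 - 456\right)} = \frac{1}{7451 - 252} = \frac{1}{7199}$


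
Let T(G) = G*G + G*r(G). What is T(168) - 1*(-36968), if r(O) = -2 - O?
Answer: 36632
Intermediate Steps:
T(G) = G² + G*(-2 - G) (T(G) = G*G + G*(-2 - G) = G² + G*(-2 - G))
T(168) - 1*(-36968) = -2*168 - 1*(-36968) = -336 + 36968 = 36632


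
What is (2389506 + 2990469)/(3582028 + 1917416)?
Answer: 1793325/1833148 ≈ 0.97828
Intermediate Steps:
(2389506 + 2990469)/(3582028 + 1917416) = 5379975/5499444 = 5379975*(1/5499444) = 1793325/1833148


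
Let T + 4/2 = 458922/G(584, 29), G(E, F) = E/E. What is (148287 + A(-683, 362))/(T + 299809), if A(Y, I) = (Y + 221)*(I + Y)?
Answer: 296589/758729 ≈ 0.39090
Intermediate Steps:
G(E, F) = 1
A(Y, I) = (221 + Y)*(I + Y)
T = 458920 (T = -2 + 458922/1 = -2 + 458922*1 = -2 + 458922 = 458920)
(148287 + A(-683, 362))/(T + 299809) = (148287 + ((-683)**2 + 221*362 + 221*(-683) + 362*(-683)))/(458920 + 299809) = (148287 + (466489 + 80002 - 150943 - 247246))/758729 = (148287 + 148302)*(1/758729) = 296589*(1/758729) = 296589/758729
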